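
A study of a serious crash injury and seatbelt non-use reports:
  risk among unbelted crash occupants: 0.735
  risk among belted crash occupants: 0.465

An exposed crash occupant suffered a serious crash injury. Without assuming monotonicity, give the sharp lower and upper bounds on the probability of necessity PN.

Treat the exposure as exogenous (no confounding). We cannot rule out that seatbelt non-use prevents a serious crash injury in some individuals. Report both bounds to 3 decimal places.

0.367 ≤ PN ≤ 0.728

Let p₁ = 0.735, p₀ = 0.465.
Under exogeneity alone the bounds on PN are max{0,(p₁−p₀)/p₁} ≤ PN ≤ min{1,(1−p₀)/p₁}.
  lower = (p₁ − p₀)/p₁ = 0.27 / 0.735 ≈ 0.3673
  upper = min{1, (1 − p₀)/p₁} = 0.535 / 0.735 ≈ 0.7279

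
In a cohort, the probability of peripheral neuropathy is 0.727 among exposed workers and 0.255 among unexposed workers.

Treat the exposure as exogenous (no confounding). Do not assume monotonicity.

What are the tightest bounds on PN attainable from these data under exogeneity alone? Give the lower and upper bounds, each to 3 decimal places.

0.649 ≤ PN ≤ 1.000

Let p₁ = 0.727, p₀ = 0.255.
Under exogeneity alone the bounds on PN are max{0,(p₁−p₀)/p₁} ≤ PN ≤ min{1,(1−p₀)/p₁}.
  lower = (p₁ − p₀)/p₁ = 0.472 / 0.727 ≈ 0.6492
  upper = min{1, (1 − p₀)/p₁} = 0.745 / 0.727 ≈ 1.0248 → capped at 1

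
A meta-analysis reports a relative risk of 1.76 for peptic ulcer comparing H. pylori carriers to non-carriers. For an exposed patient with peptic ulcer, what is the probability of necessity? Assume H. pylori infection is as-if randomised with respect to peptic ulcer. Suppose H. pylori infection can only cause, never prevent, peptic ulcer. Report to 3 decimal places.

Under exogeneity and monotonicity, PN = (RR − 1) / RR = 1 − 1/RR.
PN = (1.76 − 1) / 1.76 = 0.76 / 1.76 ≈ 0.4318

PN ≈ 0.432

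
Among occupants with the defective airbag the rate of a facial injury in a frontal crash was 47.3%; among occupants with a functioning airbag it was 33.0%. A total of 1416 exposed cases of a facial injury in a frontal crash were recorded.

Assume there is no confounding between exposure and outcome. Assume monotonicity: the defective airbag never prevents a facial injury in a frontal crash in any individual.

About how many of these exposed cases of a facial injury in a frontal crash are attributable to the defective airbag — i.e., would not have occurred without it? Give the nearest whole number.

p₁ = 0.473, p₀ = 0.33.
PN = (p₁ − p₀)/p₁ = (0.473 − 0.33) / 0.473 ≈ 0.30233.
Attributable cases ≈ PN × (exposed cases) = 0.30233 × 1416 ≈ 428.09.

about 428 cases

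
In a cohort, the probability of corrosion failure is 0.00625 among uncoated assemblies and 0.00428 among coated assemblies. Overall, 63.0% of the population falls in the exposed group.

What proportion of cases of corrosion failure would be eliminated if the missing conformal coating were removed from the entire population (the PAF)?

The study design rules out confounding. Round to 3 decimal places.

PAF ≈ 0.225

Let p₁ = 0.00625, p₀ = 0.00428.
Overall risk P(Y=1) = π·p₁ + (1−π)·p₀ = 0.63×0.00625 + 0.37×0.00428 = 0.0055211.
Under exogeneity, PAF = [P(Y=1) − p₀] / P(Y=1).
PAF = (0.0055211 − 0.00428) / 0.0055211 ≈ 0.2248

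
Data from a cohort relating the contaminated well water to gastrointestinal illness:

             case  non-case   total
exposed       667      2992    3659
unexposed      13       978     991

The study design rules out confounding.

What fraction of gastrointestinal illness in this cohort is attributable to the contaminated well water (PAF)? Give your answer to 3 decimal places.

PAF ≈ 0.910

p₁ = P(outcome | exposed) = 667/3659 = 0.18229
p₀ = P(outcome | unexposed) = 13/991 = 0.013118
Exposure prevalence π = 3659/4650 = 0.78688; overall risk P(Y=1) = 0.14624.
Under exogeneity, PAF = [P(Y=1) − p₀]/P(Y=1).
PAF = (0.14624 − 0.013118) / 0.14624 ≈ 0.9103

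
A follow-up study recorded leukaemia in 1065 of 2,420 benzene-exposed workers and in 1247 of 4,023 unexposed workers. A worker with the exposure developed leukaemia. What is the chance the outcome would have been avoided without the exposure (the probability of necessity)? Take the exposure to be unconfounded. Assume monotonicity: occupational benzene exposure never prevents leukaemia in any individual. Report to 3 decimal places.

PN ≈ 0.296

p₁ = P(outcome | exposed) = 1065/2420 = 0.44008
p₀ = P(outcome | unexposed) = 1247/4023 = 0.30997
Under exogeneity and monotonicity, PN = (p₁ − p₀) / p₁.
PN = (0.44008 − 0.30997) / 0.44008 = 0.13011 / 0.44008 ≈ 0.2957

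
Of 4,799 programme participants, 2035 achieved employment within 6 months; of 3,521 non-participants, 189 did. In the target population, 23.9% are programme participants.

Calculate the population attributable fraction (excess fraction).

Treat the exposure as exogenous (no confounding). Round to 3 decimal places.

p₁ = P(outcome | exposed) = 2035/4799 = 0.42405
p₀ = P(outcome | unexposed) = 189/3521 = 0.053678
Overall risk P(Y=1) = π·p₁ + (1−π)·p₀ = 0.239×0.42405 + 0.761×0.053678 = 0.1422.
Under exogeneity, PAF = [P(Y=1) − p₀] / P(Y=1).
PAF = (0.1422 − 0.053678) / 0.1422 ≈ 0.6225

PAF ≈ 0.623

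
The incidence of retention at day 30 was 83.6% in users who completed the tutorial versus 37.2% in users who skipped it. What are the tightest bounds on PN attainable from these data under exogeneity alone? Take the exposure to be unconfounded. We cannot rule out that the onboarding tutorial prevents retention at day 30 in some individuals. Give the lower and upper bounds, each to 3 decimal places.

0.555 ≤ PN ≤ 0.751

p₁ = 0.836, p₀ = 0.372.
Under exogeneity alone the bounds on PN are max{0,(p₁−p₀)/p₁} ≤ PN ≤ min{1,(1−p₀)/p₁}.
  lower = (p₁ − p₀)/p₁ = 0.464 / 0.836 ≈ 0.5550
  upper = min{1, (1 − p₀)/p₁} = 0.628 / 0.836 ≈ 0.7512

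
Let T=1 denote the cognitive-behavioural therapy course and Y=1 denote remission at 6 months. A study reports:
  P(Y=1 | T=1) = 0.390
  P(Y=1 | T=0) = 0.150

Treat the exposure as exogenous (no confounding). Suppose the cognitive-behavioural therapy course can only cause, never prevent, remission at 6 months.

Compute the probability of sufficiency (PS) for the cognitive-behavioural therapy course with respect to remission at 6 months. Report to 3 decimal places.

Let p₁ = 0.39, p₀ = 0.15.
Under exogeneity and monotonicity, PS = (p₁ − p₀) / (1 − p₀).
PS = (0.39 − 0.15) / (1 − 0.15) = 0.24 / 0.85 ≈ 0.2824

PS ≈ 0.282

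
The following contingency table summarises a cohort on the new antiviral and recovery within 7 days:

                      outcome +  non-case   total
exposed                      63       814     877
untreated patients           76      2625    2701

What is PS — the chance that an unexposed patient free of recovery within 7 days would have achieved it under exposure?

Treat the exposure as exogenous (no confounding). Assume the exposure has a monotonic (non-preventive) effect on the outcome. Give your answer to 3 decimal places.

p₁ = P(outcome | exposed) = 63/877 = 0.071836
p₀ = P(outcome | unexposed) = 76/2701 = 0.028138
Under exogeneity and monotonicity, PS = (p₁ − p₀) / (1 − p₀).
PS = (0.071836 − 0.028138) / (1 − 0.028138) = 0.043698 / 0.97186 ≈ 0.0450

PS ≈ 0.045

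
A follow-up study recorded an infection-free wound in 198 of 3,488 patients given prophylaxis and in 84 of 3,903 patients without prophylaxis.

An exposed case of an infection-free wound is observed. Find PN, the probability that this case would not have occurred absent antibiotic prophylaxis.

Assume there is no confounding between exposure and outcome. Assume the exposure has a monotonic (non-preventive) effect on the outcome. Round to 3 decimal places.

p₁ = P(outcome | exposed) = 198/3488 = 0.056766
p₀ = P(outcome | unexposed) = 84/3903 = 0.021522
Under exogeneity and monotonicity, PN = (p₁ − p₀) / p₁.
PN = (0.056766 − 0.021522) / 0.056766 = 0.035244 / 0.056766 ≈ 0.6209

PN ≈ 0.621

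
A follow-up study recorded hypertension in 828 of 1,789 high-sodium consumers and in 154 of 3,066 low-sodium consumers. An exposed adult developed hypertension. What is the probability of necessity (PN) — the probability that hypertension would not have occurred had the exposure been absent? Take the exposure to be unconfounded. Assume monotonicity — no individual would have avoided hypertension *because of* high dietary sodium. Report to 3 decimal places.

PN ≈ 0.891

p₁ = P(outcome | exposed) = 828/1789 = 0.46283
p₀ = P(outcome | unexposed) = 154/3066 = 0.050228
Under exogeneity and monotonicity, PN = (p₁ − p₀) / p₁.
PN = (0.46283 − 0.050228) / 0.46283 = 0.4126 / 0.46283 ≈ 0.8915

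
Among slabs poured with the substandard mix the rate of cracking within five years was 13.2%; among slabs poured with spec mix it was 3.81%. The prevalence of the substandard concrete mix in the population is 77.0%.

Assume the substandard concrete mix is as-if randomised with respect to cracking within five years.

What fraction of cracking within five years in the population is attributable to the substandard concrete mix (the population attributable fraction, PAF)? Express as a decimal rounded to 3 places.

PAF ≈ 0.655

p₁ = 0.132, p₀ = 0.0381.
Overall risk P(Y=1) = π·p₁ + (1−π)·p₀ = 0.77×0.132 + 0.23×0.0381 = 0.1104.
Under exogeneity, PAF = [P(Y=1) − p₀] / P(Y=1).
PAF = (0.1104 − 0.0381) / 0.1104 ≈ 0.6549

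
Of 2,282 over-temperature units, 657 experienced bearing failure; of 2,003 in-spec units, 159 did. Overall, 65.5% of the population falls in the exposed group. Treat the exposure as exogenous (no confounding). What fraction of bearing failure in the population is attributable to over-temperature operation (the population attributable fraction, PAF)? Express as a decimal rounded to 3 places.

PAF ≈ 0.632

p₁ = P(outcome | exposed) = 657/2282 = 0.28791
p₀ = P(outcome | unexposed) = 159/2003 = 0.079381
Overall risk P(Y=1) = π·p₁ + (1−π)·p₀ = 0.655×0.28791 + 0.345×0.079381 = 0.21596.
Under exogeneity, PAF = [P(Y=1) − p₀] / P(Y=1).
PAF = (0.21596 − 0.079381) / 0.21596 ≈ 0.6324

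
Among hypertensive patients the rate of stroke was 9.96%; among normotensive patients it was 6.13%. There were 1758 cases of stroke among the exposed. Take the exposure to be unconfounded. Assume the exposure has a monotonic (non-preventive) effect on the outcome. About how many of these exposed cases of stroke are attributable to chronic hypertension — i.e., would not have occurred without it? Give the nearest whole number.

about 676 cases

p₁ = 0.0996, p₀ = 0.0613.
PN = (p₁ − p₀)/p₁ = (0.0996 − 0.0613) / 0.0996 ≈ 0.38454.
Attributable cases ≈ PN × (exposed cases) = 0.38454 × 1758 ≈ 676.02.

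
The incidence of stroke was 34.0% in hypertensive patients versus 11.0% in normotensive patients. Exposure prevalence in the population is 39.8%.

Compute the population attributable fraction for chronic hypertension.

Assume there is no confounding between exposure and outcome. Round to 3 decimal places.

PAF ≈ 0.454

p₁ = 0.34, p₀ = 0.11.
Overall risk P(Y=1) = π·p₁ + (1−π)·p₀ = 0.398×0.34 + 0.602×0.11 = 0.20154.
Under exogeneity, PAF = [P(Y=1) − p₀] / P(Y=1).
PAF = (0.20154 − 0.11) / 0.20154 ≈ 0.4542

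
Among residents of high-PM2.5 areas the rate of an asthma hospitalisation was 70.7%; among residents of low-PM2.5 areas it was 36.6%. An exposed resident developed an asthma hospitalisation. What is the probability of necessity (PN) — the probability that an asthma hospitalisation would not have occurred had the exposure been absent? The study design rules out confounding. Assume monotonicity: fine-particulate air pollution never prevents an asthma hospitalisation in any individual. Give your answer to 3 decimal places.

PN ≈ 0.482

p₁ = 0.707, p₀ = 0.366.
Under exogeneity and monotonicity, PN = (p₁ − p₀) / p₁.
PN = (0.707 − 0.366) / 0.707 = 0.341 / 0.707 ≈ 0.4823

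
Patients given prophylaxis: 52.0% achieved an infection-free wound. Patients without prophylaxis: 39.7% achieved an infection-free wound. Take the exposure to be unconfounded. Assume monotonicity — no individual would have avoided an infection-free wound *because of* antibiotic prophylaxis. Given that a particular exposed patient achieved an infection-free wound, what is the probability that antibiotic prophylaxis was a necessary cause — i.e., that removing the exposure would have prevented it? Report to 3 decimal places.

p₁ = 0.52, p₀ = 0.397.
Under exogeneity and monotonicity, PN = (p₁ − p₀) / p₁.
PN = (0.52 − 0.397) / 0.52 = 0.123 / 0.52 ≈ 0.2365

PN ≈ 0.237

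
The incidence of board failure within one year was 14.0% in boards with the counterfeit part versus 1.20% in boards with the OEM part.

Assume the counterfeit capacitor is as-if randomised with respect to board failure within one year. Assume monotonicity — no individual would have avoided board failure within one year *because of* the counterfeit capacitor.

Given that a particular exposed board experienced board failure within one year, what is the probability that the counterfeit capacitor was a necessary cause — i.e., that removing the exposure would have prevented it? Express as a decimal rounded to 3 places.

p₁ = 0.14, p₀ = 0.012.
Under exogeneity and monotonicity, PN = (p₁ − p₀) / p₁.
PN = (0.14 − 0.012) / 0.14 = 0.128 / 0.14 ≈ 0.9143

PN ≈ 0.914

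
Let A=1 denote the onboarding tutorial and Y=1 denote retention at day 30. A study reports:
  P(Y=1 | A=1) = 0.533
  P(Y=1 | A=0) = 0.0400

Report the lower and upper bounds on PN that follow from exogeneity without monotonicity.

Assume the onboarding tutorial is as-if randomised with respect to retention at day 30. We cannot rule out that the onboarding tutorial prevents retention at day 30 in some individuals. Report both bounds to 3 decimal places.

Let p₁ = 0.533, p₀ = 0.04.
Under exogeneity alone the bounds on PN are max{0,(p₁−p₀)/p₁} ≤ PN ≤ min{1,(1−p₀)/p₁}.
  lower = (p₁ − p₀)/p₁ = 0.493 / 0.533 ≈ 0.9250
  upper = min{1, (1 − p₀)/p₁} = 0.96 / 0.533 ≈ 1.8011 → capped at 1

0.925 ≤ PN ≤ 1.000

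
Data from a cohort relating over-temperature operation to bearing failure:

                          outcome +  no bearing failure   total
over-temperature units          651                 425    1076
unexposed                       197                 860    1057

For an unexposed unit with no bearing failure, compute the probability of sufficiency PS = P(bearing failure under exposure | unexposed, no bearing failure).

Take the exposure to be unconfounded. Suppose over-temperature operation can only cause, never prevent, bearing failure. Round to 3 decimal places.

p₁ = P(outcome | exposed) = 651/1076 = 0.60502
p₀ = P(outcome | unexposed) = 197/1057 = 0.18638
Under exogeneity and monotonicity, PS = (p₁ − p₀) / (1 − p₀).
PS = (0.60502 − 0.18638) / (1 − 0.18638) = 0.41864 / 0.81362 ≈ 0.5145

PS ≈ 0.515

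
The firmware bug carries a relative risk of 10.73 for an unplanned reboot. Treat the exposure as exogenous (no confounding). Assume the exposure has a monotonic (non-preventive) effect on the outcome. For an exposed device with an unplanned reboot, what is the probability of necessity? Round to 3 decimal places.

Under exogeneity and monotonicity, PN = (RR − 1) / RR = 1 − 1/RR.
PN = (10.73 − 1) / 10.73 = 9.73 / 10.73 ≈ 0.9068

PN ≈ 0.907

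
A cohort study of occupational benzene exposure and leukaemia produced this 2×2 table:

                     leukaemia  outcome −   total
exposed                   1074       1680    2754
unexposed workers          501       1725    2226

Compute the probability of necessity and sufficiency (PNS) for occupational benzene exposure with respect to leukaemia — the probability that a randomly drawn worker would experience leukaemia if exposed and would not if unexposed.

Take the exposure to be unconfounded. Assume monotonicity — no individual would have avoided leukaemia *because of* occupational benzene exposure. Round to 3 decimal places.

PNS ≈ 0.165

p₁ = P(outcome | exposed) = 1074/2754 = 0.38998
p₀ = P(outcome | unexposed) = 501/2226 = 0.22507
Under exogeneity and monotonicity, PNS = p₁ − p₀.
PNS = 0.38998 − 0.22507 = 0.16491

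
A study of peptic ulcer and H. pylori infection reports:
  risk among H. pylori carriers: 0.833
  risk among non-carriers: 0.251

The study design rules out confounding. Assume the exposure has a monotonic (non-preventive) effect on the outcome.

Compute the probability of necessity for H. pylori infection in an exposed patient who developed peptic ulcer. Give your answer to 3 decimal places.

Let p₁ = 0.833, p₀ = 0.251.
Under exogeneity and monotonicity, PN = (p₁ − p₀) / p₁.
PN = (0.833 − 0.251) / 0.833 = 0.582 / 0.833 ≈ 0.6987

PN ≈ 0.699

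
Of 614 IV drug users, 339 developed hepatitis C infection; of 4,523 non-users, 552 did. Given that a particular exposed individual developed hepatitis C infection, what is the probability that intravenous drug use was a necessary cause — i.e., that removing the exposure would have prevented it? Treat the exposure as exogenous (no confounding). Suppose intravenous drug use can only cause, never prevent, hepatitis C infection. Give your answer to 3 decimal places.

PN ≈ 0.779

p₁ = P(outcome | exposed) = 339/614 = 0.55212
p₀ = P(outcome | unexposed) = 552/4523 = 0.12204
Under exogeneity and monotonicity, PN = (p₁ − p₀) / p₁.
PN = (0.55212 − 0.12204) / 0.55212 = 0.43007 / 0.55212 ≈ 0.7790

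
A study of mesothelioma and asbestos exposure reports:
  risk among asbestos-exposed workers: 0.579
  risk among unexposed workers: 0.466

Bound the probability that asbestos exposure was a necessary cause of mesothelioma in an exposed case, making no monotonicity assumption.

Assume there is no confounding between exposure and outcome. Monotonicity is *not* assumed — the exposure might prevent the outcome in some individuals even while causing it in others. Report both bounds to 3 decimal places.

Let p₁ = 0.579, p₀ = 0.466.
Under exogeneity alone the bounds on PN are max{0,(p₁−p₀)/p₁} ≤ PN ≤ min{1,(1−p₀)/p₁}.
  lower = (p₁ − p₀)/p₁ = 0.113 / 0.579 ≈ 0.1952
  upper = min{1, (1 − p₀)/p₁} = 0.534 / 0.579 ≈ 0.9223

0.195 ≤ PN ≤ 0.922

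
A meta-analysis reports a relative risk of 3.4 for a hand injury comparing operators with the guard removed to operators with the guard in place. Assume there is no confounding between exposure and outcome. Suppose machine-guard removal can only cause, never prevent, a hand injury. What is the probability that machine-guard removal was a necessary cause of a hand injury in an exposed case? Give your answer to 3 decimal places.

PN ≈ 0.706

Under exogeneity and monotonicity, PN = (RR − 1) / RR = 1 − 1/RR.
PN = (3.4 − 1) / 3.4 = 2.4 / 3.4 ≈ 0.7059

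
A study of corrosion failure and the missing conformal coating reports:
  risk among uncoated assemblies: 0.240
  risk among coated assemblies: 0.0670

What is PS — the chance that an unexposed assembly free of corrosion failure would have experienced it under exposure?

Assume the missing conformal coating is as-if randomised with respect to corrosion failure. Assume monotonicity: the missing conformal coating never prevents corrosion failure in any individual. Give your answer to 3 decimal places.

Let p₁ = 0.24, p₀ = 0.067.
Under exogeneity and monotonicity, PS = (p₁ − p₀) / (1 − p₀).
PS = (0.24 − 0.067) / (1 − 0.067) = 0.173 / 0.933 ≈ 0.1854

PS ≈ 0.185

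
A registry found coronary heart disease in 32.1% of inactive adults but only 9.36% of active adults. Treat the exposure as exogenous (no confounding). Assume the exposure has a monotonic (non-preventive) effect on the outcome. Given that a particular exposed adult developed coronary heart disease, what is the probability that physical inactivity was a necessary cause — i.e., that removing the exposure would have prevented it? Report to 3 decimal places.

p₁ = 0.321, p₀ = 0.0936.
Under exogeneity and monotonicity, PN = (p₁ − p₀) / p₁.
PN = (0.321 − 0.0936) / 0.321 = 0.2274 / 0.321 ≈ 0.7084

PN ≈ 0.708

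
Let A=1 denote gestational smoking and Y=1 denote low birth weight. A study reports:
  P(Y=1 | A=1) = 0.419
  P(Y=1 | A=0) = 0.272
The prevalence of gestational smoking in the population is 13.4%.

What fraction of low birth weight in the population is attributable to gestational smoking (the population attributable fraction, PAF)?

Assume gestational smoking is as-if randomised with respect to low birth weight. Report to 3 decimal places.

PAF ≈ 0.068

Let p₁ = 0.419, p₀ = 0.272.
Overall risk P(Y=1) = π·p₁ + (1−π)·p₀ = 0.134×0.419 + 0.866×0.272 = 0.2917.
Under exogeneity, PAF = [P(Y=1) − p₀] / P(Y=1).
PAF = (0.2917 − 0.272) / 0.2917 ≈ 0.0675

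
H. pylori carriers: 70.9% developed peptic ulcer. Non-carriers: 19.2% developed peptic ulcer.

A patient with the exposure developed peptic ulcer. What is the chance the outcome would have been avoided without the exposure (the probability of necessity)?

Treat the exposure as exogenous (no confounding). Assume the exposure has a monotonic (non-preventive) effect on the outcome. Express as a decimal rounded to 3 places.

PN ≈ 0.729

p₁ = 0.709, p₀ = 0.192.
Under exogeneity and monotonicity, PN = (p₁ − p₀) / p₁.
PN = (0.709 − 0.192) / 0.709 = 0.517 / 0.709 ≈ 0.7292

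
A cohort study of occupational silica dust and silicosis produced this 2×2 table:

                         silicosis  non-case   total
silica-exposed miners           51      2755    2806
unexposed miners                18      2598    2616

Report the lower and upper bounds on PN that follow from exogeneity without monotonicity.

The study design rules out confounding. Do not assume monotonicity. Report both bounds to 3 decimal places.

p₁ = P(outcome | exposed) = 51/2806 = 0.018175
p₀ = P(outcome | unexposed) = 18/2616 = 0.0068807
Under exogeneity alone the bounds on PN are max{0,(p₁−p₀)/p₁} ≤ PN ≤ min{1,(1−p₀)/p₁}.
  lower = (p₁ − p₀)/p₁ = 0.011295 / 0.018175 ≈ 0.6214
  upper = min{1, (1 − p₀)/p₁} = 0.99312 / 0.018175 ≈ 54.6410 → capped at 1

0.621 ≤ PN ≤ 1.000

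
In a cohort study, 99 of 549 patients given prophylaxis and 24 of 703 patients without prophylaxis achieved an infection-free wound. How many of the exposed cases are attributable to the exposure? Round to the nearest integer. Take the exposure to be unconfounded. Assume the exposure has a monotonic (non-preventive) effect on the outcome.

about 80 cases

p₁ = P(outcome | exposed) = 99/549 = 0.18033
p₀ = P(outcome | unexposed) = 24/703 = 0.034139
PN = (p₁ − p₀)/p₁ = (0.18033 − 0.034139) / 0.18033 ≈ 0.81068.
Attributable cases ≈ PN × (exposed cases) = 0.81068 × 99 ≈ 80.26.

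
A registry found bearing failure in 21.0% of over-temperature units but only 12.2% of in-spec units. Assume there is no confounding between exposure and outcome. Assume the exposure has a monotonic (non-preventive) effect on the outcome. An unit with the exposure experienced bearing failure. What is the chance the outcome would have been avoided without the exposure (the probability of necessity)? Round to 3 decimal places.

PN ≈ 0.419

p₁ = 0.21, p₀ = 0.122.
Under exogeneity and monotonicity, PN = (p₁ − p₀) / p₁.
PN = (0.21 − 0.122) / 0.21 = 0.088 / 0.21 ≈ 0.4190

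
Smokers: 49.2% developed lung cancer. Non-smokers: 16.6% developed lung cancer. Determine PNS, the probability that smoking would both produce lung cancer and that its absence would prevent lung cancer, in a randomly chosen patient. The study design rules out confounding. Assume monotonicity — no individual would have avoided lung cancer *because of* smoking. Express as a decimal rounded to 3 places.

PNS ≈ 0.326

p₁ = 0.492, p₀ = 0.166.
Under exogeneity and monotonicity, PNS = p₁ − p₀.
PNS = 0.492 − 0.166 = 0.326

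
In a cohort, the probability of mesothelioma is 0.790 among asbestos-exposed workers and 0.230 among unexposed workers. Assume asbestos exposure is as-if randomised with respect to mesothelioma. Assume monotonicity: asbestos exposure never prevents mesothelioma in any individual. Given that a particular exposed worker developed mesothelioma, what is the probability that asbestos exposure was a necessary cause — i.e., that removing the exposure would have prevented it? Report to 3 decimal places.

PN ≈ 0.709

Let p₁ = 0.79, p₀ = 0.23.
Under exogeneity and monotonicity, PN = (p₁ − p₀) / p₁.
PN = (0.79 − 0.23) / 0.79 = 0.56 / 0.79 ≈ 0.7089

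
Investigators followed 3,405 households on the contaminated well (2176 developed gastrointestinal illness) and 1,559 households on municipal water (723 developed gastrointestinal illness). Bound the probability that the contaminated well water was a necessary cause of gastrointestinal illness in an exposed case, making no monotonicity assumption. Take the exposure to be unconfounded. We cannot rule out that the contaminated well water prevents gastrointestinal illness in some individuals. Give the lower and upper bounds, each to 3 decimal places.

0.274 ≤ PN ≤ 0.839

p₁ = P(outcome | exposed) = 2176/3405 = 0.63906
p₀ = P(outcome | unexposed) = 723/1559 = 0.46376
Under exogeneity alone the bounds on PN are max{0,(p₁−p₀)/p₁} ≤ PN ≤ min{1,(1−p₀)/p₁}.
  lower = (p₁ − p₀)/p₁ = 0.1753 / 0.63906 ≈ 0.2743
  upper = min{1, (1 − p₀)/p₁} = 0.53624 / 0.63906 ≈ 0.8391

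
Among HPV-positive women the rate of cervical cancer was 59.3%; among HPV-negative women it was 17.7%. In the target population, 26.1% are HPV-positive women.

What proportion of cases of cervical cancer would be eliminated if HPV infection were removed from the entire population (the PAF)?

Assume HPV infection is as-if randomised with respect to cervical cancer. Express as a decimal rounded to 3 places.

PAF ≈ 0.380

p₁ = 0.593, p₀ = 0.177.
Overall risk P(Y=1) = π·p₁ + (1−π)·p₀ = 0.261×0.593 + 0.739×0.177 = 0.28558.
Under exogeneity, PAF = [P(Y=1) − p₀] / P(Y=1).
PAF = (0.28558 − 0.177) / 0.28558 ≈ 0.3802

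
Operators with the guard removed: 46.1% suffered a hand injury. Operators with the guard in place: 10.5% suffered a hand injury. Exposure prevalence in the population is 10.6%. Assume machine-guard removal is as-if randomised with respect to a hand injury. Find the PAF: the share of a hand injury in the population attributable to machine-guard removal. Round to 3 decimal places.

PAF ≈ 0.264

p₁ = 0.461, p₀ = 0.105.
Overall risk P(Y=1) = π·p₁ + (1−π)·p₀ = 0.106×0.461 + 0.894×0.105 = 0.14274.
Under exogeneity, PAF = [P(Y=1) − p₀] / P(Y=1).
PAF = (0.14274 − 0.105) / 0.14274 ≈ 0.2644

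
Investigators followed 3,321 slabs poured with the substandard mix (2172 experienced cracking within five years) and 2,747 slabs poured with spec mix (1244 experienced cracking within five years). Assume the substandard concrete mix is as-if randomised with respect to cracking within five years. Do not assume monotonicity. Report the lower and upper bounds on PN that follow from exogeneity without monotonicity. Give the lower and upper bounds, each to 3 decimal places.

p₁ = P(outcome | exposed) = 2172/3321 = 0.65402
p₀ = P(outcome | unexposed) = 1244/2747 = 0.45286
Under exogeneity alone the bounds on PN are max{0,(p₁−p₀)/p₁} ≤ PN ≤ min{1,(1−p₀)/p₁}.
  lower = (p₁ − p₀)/p₁ = 0.20116 / 0.65402 ≈ 0.3076
  upper = min{1, (1 − p₀)/p₁} = 0.54714 / 0.65402 ≈ 0.8366

0.308 ≤ PN ≤ 0.837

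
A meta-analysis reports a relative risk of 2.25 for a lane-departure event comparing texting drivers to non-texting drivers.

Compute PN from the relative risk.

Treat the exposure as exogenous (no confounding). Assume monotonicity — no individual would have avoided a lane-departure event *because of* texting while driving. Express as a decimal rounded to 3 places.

PN ≈ 0.556

Under exogeneity and monotonicity, PN = (RR − 1) / RR = 1 − 1/RR.
PN = (2.25 − 1) / 2.25 = 1.25 / 2.25 ≈ 0.5556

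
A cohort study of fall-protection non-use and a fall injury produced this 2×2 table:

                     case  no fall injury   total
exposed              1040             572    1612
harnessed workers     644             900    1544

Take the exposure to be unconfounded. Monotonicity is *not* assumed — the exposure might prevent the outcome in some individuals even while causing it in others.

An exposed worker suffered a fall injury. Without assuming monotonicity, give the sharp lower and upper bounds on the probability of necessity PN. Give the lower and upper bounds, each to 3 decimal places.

p₁ = P(outcome | exposed) = 1040/1612 = 0.64516
p₀ = P(outcome | unexposed) = 644/1544 = 0.4171
Under exogeneity alone the bounds on PN are max{0,(p₁−p₀)/p₁} ≤ PN ≤ min{1,(1−p₀)/p₁}.
  lower = (p₁ − p₀)/p₁ = 0.22806 / 0.64516 ≈ 0.3535
  upper = min{1, (1 − p₀)/p₁} = 0.5829 / 0.64516 ≈ 0.9035

0.353 ≤ PN ≤ 0.903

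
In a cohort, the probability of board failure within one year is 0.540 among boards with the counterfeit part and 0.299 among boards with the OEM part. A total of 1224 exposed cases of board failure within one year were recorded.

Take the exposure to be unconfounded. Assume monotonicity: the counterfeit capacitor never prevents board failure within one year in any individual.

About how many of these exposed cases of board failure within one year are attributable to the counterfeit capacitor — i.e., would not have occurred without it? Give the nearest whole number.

Let p₁ = 0.54, p₀ = 0.299.
PN = (p₁ − p₀)/p₁ = (0.54 − 0.299) / 0.54 ≈ 0.44630.
Attributable cases ≈ PN × (exposed cases) = 0.44630 × 1224 ≈ 546.27.

about 546 cases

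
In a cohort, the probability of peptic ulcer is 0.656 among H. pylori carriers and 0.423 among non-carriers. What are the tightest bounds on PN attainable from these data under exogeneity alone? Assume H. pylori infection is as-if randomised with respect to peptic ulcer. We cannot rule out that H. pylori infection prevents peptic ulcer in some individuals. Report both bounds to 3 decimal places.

Let p₁ = 0.656, p₀ = 0.423.
Under exogeneity alone the bounds on PN are max{0,(p₁−p₀)/p₁} ≤ PN ≤ min{1,(1−p₀)/p₁}.
  lower = (p₁ − p₀)/p₁ = 0.233 / 0.656 ≈ 0.3552
  upper = min{1, (1 − p₀)/p₁} = 0.577 / 0.656 ≈ 0.8796

0.355 ≤ PN ≤ 0.880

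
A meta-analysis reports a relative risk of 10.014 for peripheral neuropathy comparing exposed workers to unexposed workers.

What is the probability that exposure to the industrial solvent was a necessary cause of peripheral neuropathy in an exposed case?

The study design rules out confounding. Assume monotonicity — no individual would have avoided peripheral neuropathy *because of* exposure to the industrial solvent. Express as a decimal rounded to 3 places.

PN ≈ 0.900

Under exogeneity and monotonicity, PN = (RR − 1) / RR = 1 − 1/RR.
PN = (10.014 − 1) / 10.014 = 9.014 / 10.014 ≈ 0.9001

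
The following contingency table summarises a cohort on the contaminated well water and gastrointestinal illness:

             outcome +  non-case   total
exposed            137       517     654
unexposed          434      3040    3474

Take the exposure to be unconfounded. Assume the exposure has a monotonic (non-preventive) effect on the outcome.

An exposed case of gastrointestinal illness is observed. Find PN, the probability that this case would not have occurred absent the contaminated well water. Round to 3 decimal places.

p₁ = P(outcome | exposed) = 137/654 = 0.20948
p₀ = P(outcome | unexposed) = 434/3474 = 0.12493
Under exogeneity and monotonicity, PN = (p₁ − p₀)/p₁.
PN = (0.20948 − 0.12493) / 0.20948 ≈ 0.4036

PN ≈ 0.404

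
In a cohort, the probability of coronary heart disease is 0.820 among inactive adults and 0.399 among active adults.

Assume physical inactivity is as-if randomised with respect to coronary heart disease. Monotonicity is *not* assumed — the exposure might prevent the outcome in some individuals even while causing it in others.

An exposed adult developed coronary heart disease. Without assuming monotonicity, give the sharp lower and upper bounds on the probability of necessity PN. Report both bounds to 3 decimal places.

0.513 ≤ PN ≤ 0.733

Let p₁ = 0.82, p₀ = 0.399.
Under exogeneity alone the bounds on PN are max{0,(p₁−p₀)/p₁} ≤ PN ≤ min{1,(1−p₀)/p₁}.
  lower = (p₁ − p₀)/p₁ = 0.421 / 0.82 ≈ 0.5134
  upper = min{1, (1 − p₀)/p₁} = 0.601 / 0.82 ≈ 0.7329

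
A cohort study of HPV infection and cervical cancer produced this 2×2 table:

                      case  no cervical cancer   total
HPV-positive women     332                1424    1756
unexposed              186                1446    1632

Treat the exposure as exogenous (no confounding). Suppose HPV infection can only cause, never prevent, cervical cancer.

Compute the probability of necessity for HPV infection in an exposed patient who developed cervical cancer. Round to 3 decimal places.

p₁ = P(outcome | exposed) = 332/1756 = 0.18907
p₀ = P(outcome | unexposed) = 186/1632 = 0.11397
Under exogeneity and monotonicity, PN = (p₁ − p₀)/p₁.
PN = (0.18907 − 0.11397) / 0.18907 ≈ 0.3972

PN ≈ 0.397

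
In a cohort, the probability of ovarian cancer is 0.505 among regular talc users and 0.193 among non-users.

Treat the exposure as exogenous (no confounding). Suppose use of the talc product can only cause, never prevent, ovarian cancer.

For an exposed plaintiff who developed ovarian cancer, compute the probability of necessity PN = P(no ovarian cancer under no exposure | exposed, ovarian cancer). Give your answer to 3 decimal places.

Let p₁ = 0.505, p₀ = 0.193.
Under exogeneity and monotonicity, PN = (p₁ − p₀) / p₁.
PN = (0.505 − 0.193) / 0.505 = 0.312 / 0.505 ≈ 0.6178

PN ≈ 0.618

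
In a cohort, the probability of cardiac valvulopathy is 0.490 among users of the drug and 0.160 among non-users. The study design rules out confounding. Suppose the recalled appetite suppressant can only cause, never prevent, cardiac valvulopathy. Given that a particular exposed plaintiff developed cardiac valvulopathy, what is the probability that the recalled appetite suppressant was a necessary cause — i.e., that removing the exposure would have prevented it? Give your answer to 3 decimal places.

PN ≈ 0.673

Let p₁ = 0.49, p₀ = 0.16.
Under exogeneity and monotonicity, PN = (p₁ − p₀) / p₁.
PN = (0.49 − 0.16) / 0.49 = 0.33 / 0.49 ≈ 0.6735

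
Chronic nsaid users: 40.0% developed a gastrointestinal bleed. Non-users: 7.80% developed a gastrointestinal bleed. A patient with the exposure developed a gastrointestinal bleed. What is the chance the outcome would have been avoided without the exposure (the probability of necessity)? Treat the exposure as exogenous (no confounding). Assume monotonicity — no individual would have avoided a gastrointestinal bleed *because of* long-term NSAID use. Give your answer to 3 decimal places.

p₁ = 0.4, p₀ = 0.078.
Under exogeneity and monotonicity, PN = (p₁ − p₀) / p₁.
PN = (0.4 − 0.078) / 0.4 = 0.322 / 0.4 ≈ 0.8050

PN ≈ 0.805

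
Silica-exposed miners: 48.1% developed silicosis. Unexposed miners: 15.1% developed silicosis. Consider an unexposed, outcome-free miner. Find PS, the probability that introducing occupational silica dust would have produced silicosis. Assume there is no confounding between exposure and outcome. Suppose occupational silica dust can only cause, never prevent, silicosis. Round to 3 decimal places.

PS ≈ 0.389

p₁ = 0.481, p₀ = 0.151.
Under exogeneity and monotonicity, PS = (p₁ − p₀) / (1 − p₀).
PS = (0.481 − 0.151) / (1 − 0.151) = 0.33 / 0.849 ≈ 0.3887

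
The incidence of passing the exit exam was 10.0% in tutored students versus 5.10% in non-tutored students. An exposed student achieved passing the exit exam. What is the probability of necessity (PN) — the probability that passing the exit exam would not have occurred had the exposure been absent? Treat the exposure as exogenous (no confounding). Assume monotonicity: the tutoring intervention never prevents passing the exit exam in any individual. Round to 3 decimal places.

p₁ = 0.1, p₀ = 0.051.
Under exogeneity and monotonicity, PN = (p₁ − p₀) / p₁.
PN = (0.1 − 0.051) / 0.1 = 0.049 / 0.1 ≈ 0.4900

PN ≈ 0.490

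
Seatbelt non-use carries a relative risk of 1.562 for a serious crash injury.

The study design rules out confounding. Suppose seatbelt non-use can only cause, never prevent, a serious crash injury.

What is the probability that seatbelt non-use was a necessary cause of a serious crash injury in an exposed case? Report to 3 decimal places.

PN ≈ 0.360

Under exogeneity and monotonicity, PN = (RR − 1) / RR = 1 − 1/RR.
PN = (1.562 − 1) / 1.562 = 0.562 / 1.562 ≈ 0.3598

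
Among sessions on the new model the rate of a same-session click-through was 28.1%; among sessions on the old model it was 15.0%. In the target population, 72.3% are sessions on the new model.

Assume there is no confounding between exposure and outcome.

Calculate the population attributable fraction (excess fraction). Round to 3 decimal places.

p₁ = 0.281, p₀ = 0.15.
Overall risk P(Y=1) = π·p₁ + (1−π)·p₀ = 0.723×0.281 + 0.277×0.15 = 0.24471.
Under exogeneity, PAF = [P(Y=1) − p₀] / P(Y=1).
PAF = (0.24471 − 0.15) / 0.24471 ≈ 0.3870

PAF ≈ 0.387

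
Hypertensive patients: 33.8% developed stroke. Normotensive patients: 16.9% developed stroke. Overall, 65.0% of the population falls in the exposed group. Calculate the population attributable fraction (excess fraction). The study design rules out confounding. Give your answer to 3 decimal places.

p₁ = 0.338, p₀ = 0.169.
Overall risk P(Y=1) = π·p₁ + (1−π)·p₀ = 0.65×0.338 + 0.35×0.169 = 0.27885.
Under exogeneity, PAF = [P(Y=1) − p₀] / P(Y=1).
PAF = (0.27885 − 0.169) / 0.27885 ≈ 0.3939

PAF ≈ 0.394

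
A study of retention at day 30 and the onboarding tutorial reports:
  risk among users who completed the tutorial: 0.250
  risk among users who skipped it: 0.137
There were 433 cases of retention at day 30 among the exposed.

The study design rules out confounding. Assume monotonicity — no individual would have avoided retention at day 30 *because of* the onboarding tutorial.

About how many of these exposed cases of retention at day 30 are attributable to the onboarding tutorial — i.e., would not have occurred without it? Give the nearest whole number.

about 196 cases

Let p₁ = 0.25, p₀ = 0.137.
PN = (p₁ − p₀)/p₁ = (0.25 − 0.137) / 0.25 ≈ 0.45200.
Attributable cases ≈ PN × (exposed cases) = 0.45200 × 433 ≈ 195.72.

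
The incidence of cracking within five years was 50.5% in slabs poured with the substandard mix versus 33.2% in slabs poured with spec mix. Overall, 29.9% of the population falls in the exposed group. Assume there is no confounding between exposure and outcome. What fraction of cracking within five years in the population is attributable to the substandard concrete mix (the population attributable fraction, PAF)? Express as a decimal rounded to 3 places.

PAF ≈ 0.135

p₁ = 0.505, p₀ = 0.332.
Overall risk P(Y=1) = π·p₁ + (1−π)·p₀ = 0.299×0.505 + 0.701×0.332 = 0.38373.
Under exogeneity, PAF = [P(Y=1) − p₀] / P(Y=1).
PAF = (0.38373 − 0.332) / 0.38373 ≈ 0.1348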